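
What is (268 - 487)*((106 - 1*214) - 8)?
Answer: 25404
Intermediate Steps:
(268 - 487)*((106 - 1*214) - 8) = -219*((106 - 214) - 8) = -219*(-108 - 8) = -219*(-116) = 25404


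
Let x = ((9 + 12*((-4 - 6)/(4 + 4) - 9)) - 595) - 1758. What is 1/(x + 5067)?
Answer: 1/2600 ≈ 0.00038462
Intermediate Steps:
x = -2467 (x = ((9 + 12*(-10/8 - 9)) - 595) - 1758 = ((9 + 12*(-10*⅛ - 9)) - 595) - 1758 = ((9 + 12*(-5/4 - 9)) - 595) - 1758 = ((9 + 12*(-41/4)) - 595) - 1758 = ((9 - 123) - 595) - 1758 = (-114 - 595) - 1758 = -709 - 1758 = -2467)
1/(x + 5067) = 1/(-2467 + 5067) = 1/2600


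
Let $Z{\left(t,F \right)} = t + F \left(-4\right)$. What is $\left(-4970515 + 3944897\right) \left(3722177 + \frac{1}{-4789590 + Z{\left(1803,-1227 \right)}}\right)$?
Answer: $- \frac{18258792345095835676}{4782879} \approx -3.8175 \cdot 10^{12}$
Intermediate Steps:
$Z{\left(t,F \right)} = t - 4 F$
$\left(-4970515 + 3944897\right) \left(3722177 + \frac{1}{-4789590 + Z{\left(1803,-1227 \right)}}\right) = \left(-4970515 + 3944897\right) \left(3722177 + \frac{1}{-4789590 + \left(1803 - -4908\right)}\right) = - 1025618 \left(3722177 + \frac{1}{-4789590 + \left(1803 + 4908\right)}\right) = - 1025618 \left(3722177 + \frac{1}{-4789590 + 6711}\right) = - 1025618 \left(3722177 + \frac{1}{-4782879}\right) = - 1025618 \left(3722177 - \frac{1}{4782879}\right) = \left(-1025618\right) \frac{17802722207582}{4782879} = - \frac{18258792345095835676}{4782879}$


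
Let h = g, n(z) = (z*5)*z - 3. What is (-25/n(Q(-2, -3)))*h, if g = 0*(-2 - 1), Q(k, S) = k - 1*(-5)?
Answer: 0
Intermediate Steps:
Q(k, S) = 5 + k (Q(k, S) = k + 5 = 5 + k)
n(z) = -3 + 5*z**2 (n(z) = (5*z)*z - 3 = 5*z**2 - 3 = -3 + 5*z**2)
g = 0 (g = 0*(-3) = 0)
h = 0
(-25/n(Q(-2, -3)))*h = -25/(-3 + 5*(5 - 2)**2)*0 = -25/(-3 + 5*3**2)*0 = -25/(-3 + 5*9)*0 = -25/(-3 + 45)*0 = -25/42*0 = 0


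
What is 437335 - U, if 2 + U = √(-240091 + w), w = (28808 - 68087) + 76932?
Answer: 437337 - I*√202438 ≈ 4.3734e+5 - 449.93*I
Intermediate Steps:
w = 37653 (w = -39279 + 76932 = 37653)
U = -2 + I*√202438 (U = -2 + √(-240091 + 37653) = -2 + √(-202438) = -2 + I*√202438 ≈ -2.0 + 449.93*I)
437335 - U = 437335 - (-2 + I*√202438) = 437335 + (2 - I*√202438) = 437337 - I*√202438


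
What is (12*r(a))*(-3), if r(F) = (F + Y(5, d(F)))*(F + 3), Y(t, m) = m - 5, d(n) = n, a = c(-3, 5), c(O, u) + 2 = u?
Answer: -216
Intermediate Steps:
c(O, u) = -2 + u
a = 3 (a = -2 + 5 = 3)
Y(t, m) = -5 + m
r(F) = (-5 + 2*F)*(3 + F) (r(F) = (F + (-5 + F))*(F + 3) = (-5 + 2*F)*(3 + F))
(12*r(a))*(-3) = (12*(-15 + 3 + 2*3²))*(-3) = (12*(-15 + 3 + 2*9))*(-3) = (12*(-15 + 3 + 18))*(-3) = (12*6)*(-3) = 72*(-3) = -216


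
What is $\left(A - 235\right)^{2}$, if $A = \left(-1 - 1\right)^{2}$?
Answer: $53361$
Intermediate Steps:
$A = 4$ ($A = \left(-2\right)^{2} = 4$)
$\left(A - 235\right)^{2} = \left(4 - 235\right)^{2} = \left(-231\right)^{2} = 53361$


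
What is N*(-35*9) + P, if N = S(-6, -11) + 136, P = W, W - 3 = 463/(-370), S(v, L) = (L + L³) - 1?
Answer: 140676497/370 ≈ 3.8021e+5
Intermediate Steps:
S(v, L) = -1 + L + L³
W = 647/370 (W = 3 + 463/(-370) = 3 + 463*(-1/370) = 3 - 463/370 = 647/370 ≈ 1.7486)
P = 647/370 ≈ 1.7486
N = -1207 (N = (-1 - 11 + (-11)³) + 136 = (-1 - 11 - 1331) + 136 = -1343 + 136 = -1207)
N*(-35*9) + P = -(-42245)*9 + 647/370 = -1207*(-315) + 647/370 = 380205 + 647/370 = 140676497/370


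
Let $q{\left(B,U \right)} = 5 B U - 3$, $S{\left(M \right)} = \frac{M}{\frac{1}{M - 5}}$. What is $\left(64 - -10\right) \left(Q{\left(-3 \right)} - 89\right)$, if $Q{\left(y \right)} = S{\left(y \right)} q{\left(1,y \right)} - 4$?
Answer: $-38850$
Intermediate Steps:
$S{\left(M \right)} = M \left(-5 + M\right)$ ($S{\left(M \right)} = \frac{M}{\frac{1}{-5 + M}} = M \left(-5 + M\right)$)
$q{\left(B,U \right)} = -3 + 5 B U$ ($q{\left(B,U \right)} = 5 B U - 3 = -3 + 5 B U$)
$Q{\left(y \right)} = -4 + y \left(-5 + y\right) \left(-3 + 5 y\right)$ ($Q{\left(y \right)} = y \left(-5 + y\right) \left(-3 + 5 \cdot 1 y\right) - 4 = y \left(-5 + y\right) \left(-3 + 5 y\right) - 4 = -4 + y \left(-5 + y\right) \left(-3 + 5 y\right)$)
$\left(64 - -10\right) \left(Q{\left(-3 \right)} - 89\right) = \left(64 - -10\right) \left(\left(-4 - 3 \left(-5 - 3\right) \left(-3 + 5 \left(-3\right)\right)\right) - 89\right) = \left(64 + 10\right) \left(\left(-4 - - 24 \left(-3 - 15\right)\right) - 89\right) = 74 \left(\left(-4 - \left(-24\right) \left(-18\right)\right) - 89\right) = 74 \left(\left(-4 - 432\right) - 89\right) = 74 \left(-436 - 89\right) = 74 \left(-525\right) = -38850$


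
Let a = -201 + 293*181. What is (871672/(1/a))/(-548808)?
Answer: -442809376/5277 ≈ -83913.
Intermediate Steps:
a = 52832 (a = -201 + 53033 = 52832)
(871672/(1/a))/(-548808) = (871672/(1/52832))/(-548808) = (871672/(1/52832))*(-1/548808) = (871672*52832)*(-1/548808) = 46052175104*(-1/548808) = -442809376/5277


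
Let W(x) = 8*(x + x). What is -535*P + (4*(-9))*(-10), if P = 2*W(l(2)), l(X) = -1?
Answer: 17480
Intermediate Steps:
W(x) = 16*x (W(x) = 8*(2*x) = 16*x)
P = -32 (P = 2*(16*(-1)) = 2*(-16) = -32)
-535*P + (4*(-9))*(-10) = -535*(-32) + (4*(-9))*(-10) = 17120 - 36*(-10) = 17120 + 360 = 17480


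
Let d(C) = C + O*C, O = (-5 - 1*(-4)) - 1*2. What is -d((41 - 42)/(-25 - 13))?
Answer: 1/19 ≈ 0.052632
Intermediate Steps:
O = -3 (O = (-5 + 4) - 2 = -1 - 2 = -3)
d(C) = -2*C (d(C) = C - 3*C = -2*C)
-d((41 - 42)/(-25 - 13)) = -(-2)*(41 - 42)/(-25 - 13) = -(-2)*(-1/(-38)) = -(-2)*(-1*(-1/38)) = -(-2)/38 = -1*(-1/19) = 1/19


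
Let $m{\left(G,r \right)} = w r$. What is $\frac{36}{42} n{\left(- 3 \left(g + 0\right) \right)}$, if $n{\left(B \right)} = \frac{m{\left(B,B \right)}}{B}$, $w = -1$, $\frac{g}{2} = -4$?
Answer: $- \frac{6}{7} \approx -0.85714$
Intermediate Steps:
$g = -8$ ($g = 2 \left(-4\right) = -8$)
$m{\left(G,r \right)} = - r$
$n{\left(B \right)} = -1$ ($n{\left(B \right)} = \frac{\left(-1\right) B}{B} = -1$)
$\frac{36}{42} n{\left(- 3 \left(g + 0\right) \right)} = \frac{36}{42} \left(-1\right) = 36 \cdot \frac{1}{42} \left(-1\right) = \frac{6}{7} \left(-1\right) = - \frac{6}{7}$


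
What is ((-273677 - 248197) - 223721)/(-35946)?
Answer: 745595/35946 ≈ 20.742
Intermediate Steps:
((-273677 - 248197) - 223721)/(-35946) = (-521874 - 223721)*(-1/35946) = -745595*(-1/35946) = 745595/35946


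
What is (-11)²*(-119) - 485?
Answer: -14884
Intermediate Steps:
(-11)²*(-119) - 485 = 121*(-119) - 485 = -14399 - 485 = -14884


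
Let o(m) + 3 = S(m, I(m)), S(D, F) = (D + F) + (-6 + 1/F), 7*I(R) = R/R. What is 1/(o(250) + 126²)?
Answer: 7/112869 ≈ 6.2019e-5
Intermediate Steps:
I(R) = ⅐ (I(R) = (R/R)/7 = (⅐)*1 = ⅐)
S(D, F) = -6 + D + F + 1/F
o(m) = -13/7 + m (o(m) = -3 + (-6 + m + ⅐ + 1/(⅐)) = -3 + (-6 + m + ⅐ + 7) = -3 + (8/7 + m) = -13/7 + m)
1/(o(250) + 126²) = 1/((-13/7 + 250) + 126²) = 1/(1737/7 + 15876) = 1/(112869/7) = 7/112869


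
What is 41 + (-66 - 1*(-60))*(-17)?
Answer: 143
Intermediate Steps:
41 + (-66 - 1*(-60))*(-17) = 41 + (-66 + 60)*(-17) = 41 - 6*(-17) = 41 + 102 = 143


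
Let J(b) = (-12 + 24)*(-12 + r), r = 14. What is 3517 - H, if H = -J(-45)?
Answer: 3541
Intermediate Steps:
J(b) = 24 (J(b) = (-12 + 24)*(-12 + 14) = 12*2 = 24)
H = -24 (H = -1*24 = -24)
3517 - H = 3517 - 1*(-24) = 3517 + 24 = 3541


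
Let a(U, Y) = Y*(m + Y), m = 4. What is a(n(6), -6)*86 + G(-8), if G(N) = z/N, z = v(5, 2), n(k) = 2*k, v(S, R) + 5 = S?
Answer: 1032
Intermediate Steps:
v(S, R) = -5 + S
z = 0 (z = -5 + 5 = 0)
a(U, Y) = Y*(4 + Y)
G(N) = 0 (G(N) = 0/N = 0)
a(n(6), -6)*86 + G(-8) = -6*(4 - 6)*86 + 0 = -6*(-2)*86 + 0 = 12*86 + 0 = 1032 + 0 = 1032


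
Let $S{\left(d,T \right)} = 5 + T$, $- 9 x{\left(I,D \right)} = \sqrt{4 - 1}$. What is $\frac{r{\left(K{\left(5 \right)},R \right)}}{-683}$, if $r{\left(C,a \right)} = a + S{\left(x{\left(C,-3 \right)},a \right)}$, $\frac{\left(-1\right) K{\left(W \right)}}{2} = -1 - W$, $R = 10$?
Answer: $- \frac{25}{683} \approx -0.036603$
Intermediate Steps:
$K{\left(W \right)} = 2 + 2 W$ ($K{\left(W \right)} = - 2 \left(-1 - W\right) = 2 + 2 W$)
$x{\left(I,D \right)} = - \frac{\sqrt{3}}{9}$ ($x{\left(I,D \right)} = - \frac{\sqrt{4 - 1}}{9} = - \frac{\sqrt{3}}{9}$)
$r{\left(C,a \right)} = 5 + 2 a$ ($r{\left(C,a \right)} = a + \left(5 + a\right) = 5 + 2 a$)
$\frac{r{\left(K{\left(5 \right)},R \right)}}{-683} = \frac{5 + 2 \cdot 10}{-683} = \left(5 + 20\right) \left(- \frac{1}{683}\right) = 25 \left(- \frac{1}{683}\right) = - \frac{25}{683}$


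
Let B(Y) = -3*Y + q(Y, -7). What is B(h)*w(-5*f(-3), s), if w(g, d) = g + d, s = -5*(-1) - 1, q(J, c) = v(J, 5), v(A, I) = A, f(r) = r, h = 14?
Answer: -532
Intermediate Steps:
q(J, c) = J
s = 4 (s = 5 - 1 = 4)
B(Y) = -2*Y (B(Y) = -3*Y + Y = -2*Y)
w(g, d) = d + g
B(h)*w(-5*f(-3), s) = (-2*14)*(4 - 5*(-3)) = -28*(4 + 15) = -28*19 = -532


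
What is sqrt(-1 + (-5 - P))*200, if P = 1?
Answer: 200*I*sqrt(7) ≈ 529.15*I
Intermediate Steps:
sqrt(-1 + (-5 - P))*200 = sqrt(-1 + (-5 - 1*1))*200 = sqrt(-1 + (-5 - 1))*200 = sqrt(-1 - 6)*200 = sqrt(-7)*200 = (I*sqrt(7))*200 = 200*I*sqrt(7)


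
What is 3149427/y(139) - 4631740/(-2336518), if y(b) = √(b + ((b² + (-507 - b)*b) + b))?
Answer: 2315870/1168259 - 3149427*I*√70195/70195 ≈ 1.9823 - 11887.0*I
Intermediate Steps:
y(b) = √(b² + 2*b + b*(-507 - b)) (y(b) = √(b + ((b² + b*(-507 - b)) + b)) = √(b + (b + b² + b*(-507 - b))) = √(b² + 2*b + b*(-507 - b)))
3149427/y(139) - 4631740/(-2336518) = 3149427/((√505*√(-1*139))) - 4631740/(-2336518) = 3149427/((√505*√(-139))) - 4631740*(-1/2336518) = 3149427/((√505*(I*√139))) + 2315870/1168259 = 3149427/((I*√70195)) + 2315870/1168259 = 3149427*(-I*√70195/70195) + 2315870/1168259 = -3149427*I*√70195/70195 + 2315870/1168259 = 2315870/1168259 - 3149427*I*√70195/70195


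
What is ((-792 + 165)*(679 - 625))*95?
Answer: -3216510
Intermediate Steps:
((-792 + 165)*(679 - 625))*95 = -627*54*95 = -33858*95 = -3216510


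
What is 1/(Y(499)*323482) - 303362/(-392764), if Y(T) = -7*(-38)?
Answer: 6525787839377/8448963602492 ≈ 0.77238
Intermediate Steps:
Y(T) = 266
1/(Y(499)*323482) - 303362/(-392764) = 1/(266*323482) - 303362/(-392764) = (1/266)*(1/323482) - 303362*(-1/392764) = 1/86046212 + 151681/196382 = 6525787839377/8448963602492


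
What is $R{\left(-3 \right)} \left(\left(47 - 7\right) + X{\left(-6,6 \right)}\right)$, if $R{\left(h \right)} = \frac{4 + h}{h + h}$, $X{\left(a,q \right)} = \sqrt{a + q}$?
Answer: $- \frac{20}{3} \approx -6.6667$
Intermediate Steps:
$R{\left(h \right)} = \frac{4 + h}{2 h}$
$R{\left(-3 \right)} \left(\left(47 - 7\right) + X{\left(-6,6 \right)}\right) = \frac{4 - 3}{2 \left(-3\right)} \left(\left(47 - 7\right) + \sqrt{-6 + 6}\right) = \frac{1}{2} \left(- \frac{1}{3}\right) 1 \left(\left(47 - 7\right) + \sqrt{0}\right) = - \frac{40 + 0}{6} = \left(- \frac{1}{6}\right) 40 = - \frac{20}{3}$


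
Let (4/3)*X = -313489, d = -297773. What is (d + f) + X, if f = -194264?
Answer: -2908615/4 ≈ -7.2715e+5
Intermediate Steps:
X = -940467/4 (X = (¾)*(-313489) = -940467/4 ≈ -2.3512e+5)
(d + f) + X = (-297773 - 194264) - 940467/4 = -492037 - 940467/4 = -2908615/4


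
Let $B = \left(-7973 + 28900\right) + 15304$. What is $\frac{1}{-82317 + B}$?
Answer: $- \frac{1}{46086} \approx -2.1699 \cdot 10^{-5}$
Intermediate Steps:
$B = 36231$ ($B = 20927 + 15304 = 36231$)
$\frac{1}{-82317 + B} = \frac{1}{-82317 + 36231} = \frac{1}{-46086} = - \frac{1}{46086}$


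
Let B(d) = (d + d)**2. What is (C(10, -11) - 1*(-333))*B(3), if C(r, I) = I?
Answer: 11592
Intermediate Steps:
B(d) = 4*d**2 (B(d) = (2*d)**2 = 4*d**2)
(C(10, -11) - 1*(-333))*B(3) = (-11 - 1*(-333))*(4*3**2) = (-11 + 333)*(4*9) = 322*36 = 11592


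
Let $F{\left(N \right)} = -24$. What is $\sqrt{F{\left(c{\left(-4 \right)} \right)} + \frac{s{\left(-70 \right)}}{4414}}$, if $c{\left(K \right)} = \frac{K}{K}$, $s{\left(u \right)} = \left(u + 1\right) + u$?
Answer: $\frac{5 i \sqrt{18728602}}{4414} \approx 4.9022 i$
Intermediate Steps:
$s{\left(u \right)} = 1 + 2 u$ ($s{\left(u \right)} = \left(1 + u\right) + u = 1 + 2 u$)
$c{\left(K \right)} = 1$
$\sqrt{F{\left(c{\left(-4 \right)} \right)} + \frac{s{\left(-70 \right)}}{4414}} = \sqrt{-24 + \frac{1 + 2 \left(-70\right)}{4414}} = \sqrt{-24 + \left(1 - 140\right) \frac{1}{4414}} = \sqrt{-24 - \frac{139}{4414}} = \sqrt{- \frac{106075}{4414}} = \frac{5 i \sqrt{18728602}}{4414}$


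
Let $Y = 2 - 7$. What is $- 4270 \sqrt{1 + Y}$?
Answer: $- 8540 i \approx - 8540.0 i$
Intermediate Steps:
$Y = -5$ ($Y = 2 - 7 = -5$)
$- 4270 \sqrt{1 + Y} = - 4270 \sqrt{1 - 5} = - 4270 \sqrt{-4} = - 4270 \cdot 2 i = - 8540 i$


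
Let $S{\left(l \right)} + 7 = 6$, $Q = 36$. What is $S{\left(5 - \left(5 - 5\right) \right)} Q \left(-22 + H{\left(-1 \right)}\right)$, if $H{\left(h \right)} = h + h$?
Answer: $864$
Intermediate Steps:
$S{\left(l \right)} = -1$ ($S{\left(l \right)} = -7 + 6 = -1$)
$H{\left(h \right)} = 2 h$
$S{\left(5 - \left(5 - 5\right) \right)} Q \left(-22 + H{\left(-1 \right)}\right) = \left(-1\right) 36 \left(-22 + 2 \left(-1\right)\right) = - 36 \left(-22 - 2\right) = \left(-36\right) \left(-24\right) = 864$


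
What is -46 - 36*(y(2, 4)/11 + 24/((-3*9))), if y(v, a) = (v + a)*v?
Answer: -586/11 ≈ -53.273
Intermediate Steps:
y(v, a) = v*(a + v) (y(v, a) = (a + v)*v = v*(a + v))
-46 - 36*(y(2, 4)/11 + 24/((-3*9))) = -46 - 36*((2*(4 + 2))/11 + 24/((-3*9))) = -46 - 36*((2*6)*(1/11) + 24/(-27)) = -46 - 36*(12*(1/11) + 24*(-1/27)) = -46 - 36*(12/11 - 8/9) = -46 - 36*20/99 = -46 - 80/11 = -586/11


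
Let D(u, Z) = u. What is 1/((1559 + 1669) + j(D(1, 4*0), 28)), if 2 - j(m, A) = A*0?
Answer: 1/3230 ≈ 0.00030960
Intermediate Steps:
j(m, A) = 2 (j(m, A) = 2 - A*0 = 2 - 1*0 = 2 + 0 = 2)
1/((1559 + 1669) + j(D(1, 4*0), 28)) = 1/((1559 + 1669) + 2) = 1/(3228 + 2) = 1/3230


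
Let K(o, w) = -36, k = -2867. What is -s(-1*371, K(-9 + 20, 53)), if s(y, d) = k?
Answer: 2867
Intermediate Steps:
s(y, d) = -2867
-s(-1*371, K(-9 + 20, 53)) = -1*(-2867) = 2867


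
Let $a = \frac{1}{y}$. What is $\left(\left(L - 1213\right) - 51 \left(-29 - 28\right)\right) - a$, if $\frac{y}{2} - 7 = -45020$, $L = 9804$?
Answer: $\frac{1035118949}{90026} \approx 11498.0$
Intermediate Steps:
$y = -90026$ ($y = 14 + 2 \left(-45020\right) = 14 - 90040 = -90026$)
$a = - \frac{1}{90026}$ ($a = \frac{1}{-90026} = - \frac{1}{90026} \approx -1.1108 \cdot 10^{-5}$)
$\left(\left(L - 1213\right) - 51 \left(-29 - 28\right)\right) - a = \left(\left(9804 - 1213\right) - 51 \left(-29 - 28\right)\right) - - \frac{1}{90026} = \left(\left(9804 - 1213\right) - -2907\right) + \frac{1}{90026} = \left(\left(9804 - 1213\right) + 2907\right) + \frac{1}{90026} = \left(8591 + 2907\right) + \frac{1}{90026} = 11498 + \frac{1}{90026} = \frac{1035118949}{90026}$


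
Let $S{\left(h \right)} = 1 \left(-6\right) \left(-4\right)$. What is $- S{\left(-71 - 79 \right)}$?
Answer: $-24$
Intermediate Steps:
$S{\left(h \right)} = 24$ ($S{\left(h \right)} = \left(-6\right) \left(-4\right) = 24$)
$- S{\left(-71 - 79 \right)} = \left(-1\right) 24 = -24$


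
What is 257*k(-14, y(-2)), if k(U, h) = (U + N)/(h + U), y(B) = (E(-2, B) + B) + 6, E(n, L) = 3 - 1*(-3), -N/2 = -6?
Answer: 257/2 ≈ 128.50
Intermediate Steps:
N = 12 (N = -2*(-6) = 12)
E(n, L) = 6 (E(n, L) = 3 + 3 = 6)
y(B) = 12 + B (y(B) = (6 + B) + 6 = 12 + B)
k(U, h) = (12 + U)/(U + h) (k(U, h) = (U + 12)/(h + U) = (12 + U)/(U + h))
257*k(-14, y(-2)) = 257*((12 - 14)/(-14 + (12 - 2))) = 257*(-2/(-14 + 10)) = 257*(-2/(-4)) = 257*(-¼*(-2)) = 257*(½) = 257/2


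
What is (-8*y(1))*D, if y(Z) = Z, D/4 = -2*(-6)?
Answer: -384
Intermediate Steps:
D = 48 (D = 4*(-2*(-6)) = 4*12 = 48)
(-8*y(1))*D = -8*1*48 = -8*48 = -384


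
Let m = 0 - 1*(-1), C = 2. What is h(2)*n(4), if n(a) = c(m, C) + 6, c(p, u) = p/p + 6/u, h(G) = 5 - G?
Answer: 30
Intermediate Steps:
m = 1 (m = 0 + 1 = 1)
c(p, u) = 1 + 6/u
n(a) = 10 (n(a) = (6 + 2)/2 + 6 = (½)*8 + 6 = 4 + 6 = 10)
h(2)*n(4) = (5 - 1*2)*10 = (5 - 2)*10 = 3*10 = 30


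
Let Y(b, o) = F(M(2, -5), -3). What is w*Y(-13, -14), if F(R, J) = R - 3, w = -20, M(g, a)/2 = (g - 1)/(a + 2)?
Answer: 220/3 ≈ 73.333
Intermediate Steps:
M(g, a) = 2*(-1 + g)/(2 + a) (M(g, a) = 2*((g - 1)/(a + 2)) = 2*((-1 + g)/(2 + a)) = 2*(-1 + g)/(2 + a))
F(R, J) = -3 + R
Y(b, o) = -11/3 (Y(b, o) = -3 + 2*(-1 + 2)/(2 - 5) = -3 + 2*1/(-3) = -3 + 2*(-⅓)*1 = -3 - ⅔ = -11/3)
w*Y(-13, -14) = -20*(-11/3) = 220/3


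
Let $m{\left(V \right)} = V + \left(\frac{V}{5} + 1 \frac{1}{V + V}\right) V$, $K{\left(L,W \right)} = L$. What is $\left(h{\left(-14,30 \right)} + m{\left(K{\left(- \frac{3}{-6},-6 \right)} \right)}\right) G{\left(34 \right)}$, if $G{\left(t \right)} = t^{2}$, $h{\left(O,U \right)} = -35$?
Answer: $- \frac{196231}{5} \approx -39246.0$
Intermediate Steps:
$m{\left(V \right)} = V + V \left(\frac{1}{2 V} + \frac{V}{5}\right)$ ($m{\left(V \right)} = V + \left(V \frac{1}{5} + 1 \frac{1}{2 V}\right) V = V + \left(\frac{V}{5} + 1 \frac{1}{2 V}\right) V = V + \left(\frac{V}{5} + \frac{1}{2 V}\right) V = V + \left(\frac{1}{2 V} + \frac{V}{5}\right) V = V + V \left(\frac{1}{2 V} + \frac{V}{5}\right)$)
$\left(h{\left(-14,30 \right)} + m{\left(K{\left(- \frac{3}{-6},-6 \right)} \right)}\right) G{\left(34 \right)} = \left(-35 + \left(\frac{1}{2} - \frac{3}{-6} + \frac{\left(- \frac{3}{-6}\right)^{2}}{5}\right)\right) 34^{2} = \left(-35 + \left(\frac{1}{2} - - \frac{1}{2} + \frac{\left(\left(-3\right) \left(- \frac{1}{6}\right)\right)^{2}}{5}\right)\right) 1156 = \left(-35 + \left(\frac{1}{2} + \frac{1}{2} + \frac{1}{5 \cdot 4}\right)\right) 1156 = \left(-35 + \left(\frac{1}{2} + \frac{1}{2} + \frac{1}{5} \cdot \frac{1}{4}\right)\right) 1156 = \left(-35 + \left(\frac{1}{2} + \frac{1}{2} + \frac{1}{20}\right)\right) 1156 = \left(-35 + \frac{21}{20}\right) 1156 = \left(- \frac{679}{20}\right) 1156 = - \frac{196231}{5}$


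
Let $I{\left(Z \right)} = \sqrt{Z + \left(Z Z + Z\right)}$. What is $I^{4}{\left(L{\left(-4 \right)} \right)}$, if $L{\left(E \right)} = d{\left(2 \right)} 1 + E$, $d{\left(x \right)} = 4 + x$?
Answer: $64$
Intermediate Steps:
$L{\left(E \right)} = 6 + E$ ($L{\left(E \right)} = \left(4 + 2\right) 1 + E = 6 \cdot 1 + E = 6 + E$)
$I{\left(Z \right)} = \sqrt{Z^{2} + 2 Z}$ ($I{\left(Z \right)} = \sqrt{Z + \left(Z^{2} + Z\right)} = \sqrt{Z + \left(Z + Z^{2}\right)} = \sqrt{Z^{2} + 2 Z}$)
$I^{4}{\left(L{\left(-4 \right)} \right)} = \left(\sqrt{\left(6 - 4\right) \left(2 + \left(6 - 4\right)\right)}\right)^{4} = \left(\sqrt{2 \left(2 + 2\right)}\right)^{4} = \left(\sqrt{2 \cdot 4}\right)^{4} = \left(\sqrt{8}\right)^{4} = \left(2 \sqrt{2}\right)^{4} = 64$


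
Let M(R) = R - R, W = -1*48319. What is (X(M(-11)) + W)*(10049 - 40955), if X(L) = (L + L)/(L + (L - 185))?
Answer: 1493347014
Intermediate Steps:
W = -48319
M(R) = 0
X(L) = 2*L/(-185 + 2*L) (X(L) = (2*L)/(L + (-185 + L)) = (2*L)/(-185 + 2*L) = 2*L/(-185 + 2*L))
(X(M(-11)) + W)*(10049 - 40955) = (2*0/(-185 + 2*0) - 48319)*(10049 - 40955) = (2*0/(-185 + 0) - 48319)*(-30906) = (2*0/(-185) - 48319)*(-30906) = (2*0*(-1/185) - 48319)*(-30906) = (0 - 48319)*(-30906) = -48319*(-30906) = 1493347014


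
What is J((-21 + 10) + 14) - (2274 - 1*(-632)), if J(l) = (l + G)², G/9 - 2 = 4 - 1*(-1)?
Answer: 1450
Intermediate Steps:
G = 63 (G = 18 + 9*(4 - 1*(-1)) = 18 + 9*(4 + 1) = 18 + 9*5 = 18 + 45 = 63)
J(l) = (63 + l)² (J(l) = (l + 63)² = (63 + l)²)
J((-21 + 10) + 14) - (2274 - 1*(-632)) = (63 + ((-21 + 10) + 14))² - (2274 - 1*(-632)) = (63 + (-11 + 14))² - (2274 + 632) = (63 + 3)² - 1*2906 = 66² - 2906 = 4356 - 2906 = 1450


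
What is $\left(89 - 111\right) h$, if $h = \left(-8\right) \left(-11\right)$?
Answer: $-1936$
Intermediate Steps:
$h = 88$
$\left(89 - 111\right) h = \left(89 - 111\right) 88 = \left(-22\right) 88 = -1936$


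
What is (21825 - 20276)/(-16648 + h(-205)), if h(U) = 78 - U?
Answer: -1549/16365 ≈ -0.094653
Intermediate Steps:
(21825 - 20276)/(-16648 + h(-205)) = (21825 - 20276)/(-16648 + (78 - 1*(-205))) = 1549/(-16648 + (78 + 205)) = 1549/(-16648 + 283) = 1549/(-16365) = 1549*(-1/16365) = -1549/16365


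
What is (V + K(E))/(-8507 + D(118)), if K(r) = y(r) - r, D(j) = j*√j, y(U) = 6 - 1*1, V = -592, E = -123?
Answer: 3947248/70726017 + 54752*√118/70726017 ≈ 0.064220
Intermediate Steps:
y(U) = 5 (y(U) = 6 - 1 = 5)
D(j) = j^(3/2)
K(r) = 5 - r
(V + K(E))/(-8507 + D(118)) = (-592 + (5 - 1*(-123)))/(-8507 + 118^(3/2)) = (-592 + (5 + 123))/(-8507 + 118*√118) = (-592 + 128)/(-8507 + 118*√118) = -464/(-8507 + 118*√118)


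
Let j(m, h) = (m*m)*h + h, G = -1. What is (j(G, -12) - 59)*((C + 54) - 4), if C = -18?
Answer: -2656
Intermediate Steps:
j(m, h) = h + h*m**2 (j(m, h) = m**2*h + h = h*m**2 + h = h + h*m**2)
(j(G, -12) - 59)*((C + 54) - 4) = (-12*(1 + (-1)**2) - 59)*((-18 + 54) - 4) = (-12*(1 + 1) - 59)*(36 - 4) = (-12*2 - 59)*32 = (-24 - 59)*32 = -83*32 = -2656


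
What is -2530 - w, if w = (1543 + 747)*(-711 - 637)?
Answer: 3084390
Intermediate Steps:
w = -3086920 (w = 2290*(-1348) = -3086920)
-2530 - w = -2530 - 1*(-3086920) = -2530 + 3086920 = 3084390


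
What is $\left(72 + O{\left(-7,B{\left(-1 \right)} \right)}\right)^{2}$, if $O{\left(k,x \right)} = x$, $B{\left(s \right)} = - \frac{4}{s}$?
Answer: $5776$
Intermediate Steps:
$\left(72 + O{\left(-7,B{\left(-1 \right)} \right)}\right)^{2} = \left(72 - \frac{4}{-1}\right)^{2} = \left(72 - -4\right)^{2} = \left(72 + 4\right)^{2} = 76^{2} = 5776$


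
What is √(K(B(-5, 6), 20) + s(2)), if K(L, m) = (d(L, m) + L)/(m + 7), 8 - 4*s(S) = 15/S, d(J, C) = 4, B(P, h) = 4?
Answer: √546/36 ≈ 0.64907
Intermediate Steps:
s(S) = 2 - 15/(4*S)
K(L, m) = (4 + L)/(7 + m) (K(L, m) = (4 + L)/(m + 7) = (4 + L)/(7 + m))
√(K(B(-5, 6), 20) + s(2)) = √((4 + 4)/(7 + 20) + (2 - 15/4/2)) = √(8/27 + (2 - 15/4*½)) = √((1/27)*8 + (2 - 15/8)) = √(8/27 + ⅛) = √(91/216) = √546/36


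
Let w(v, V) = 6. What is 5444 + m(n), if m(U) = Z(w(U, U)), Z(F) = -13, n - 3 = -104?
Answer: 5431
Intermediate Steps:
n = -101 (n = 3 - 104 = -101)
m(U) = -13
5444 + m(n) = 5444 - 13 = 5431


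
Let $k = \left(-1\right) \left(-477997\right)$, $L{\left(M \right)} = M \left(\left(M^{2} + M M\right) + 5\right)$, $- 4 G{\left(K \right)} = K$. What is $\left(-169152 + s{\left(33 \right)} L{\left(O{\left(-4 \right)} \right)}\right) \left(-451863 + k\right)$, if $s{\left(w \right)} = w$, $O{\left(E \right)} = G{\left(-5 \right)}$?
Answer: $- \frac{70589750313}{16} \approx -4.4119 \cdot 10^{9}$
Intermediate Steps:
$G{\left(K \right)} = - \frac{K}{4}$
$O{\left(E \right)} = \frac{5}{4}$ ($O{\left(E \right)} = \left(- \frac{1}{4}\right) \left(-5\right) = \frac{5}{4}$)
$L{\left(M \right)} = M \left(5 + 2 M^{2}\right)$ ($L{\left(M \right)} = M \left(\left(M^{2} + M^{2}\right) + 5\right) = M \left(2 M^{2} + 5\right) = M \left(5 + 2 M^{2}\right)$)
$k = 477997$
$\left(-169152 + s{\left(33 \right)} L{\left(O{\left(-4 \right)} \right)}\right) \left(-451863 + k\right) = \left(-169152 + 33 \frac{5 \left(5 + 2 \left(\frac{5}{4}\right)^{2}\right)}{4}\right) \left(-451863 + 477997\right) = \left(-169152 + 33 \frac{5 \left(5 + 2 \cdot \frac{25}{16}\right)}{4}\right) 26134 = \left(-169152 + 33 \frac{5 \left(5 + \frac{25}{8}\right)}{4}\right) 26134 = \left(-169152 + 33 \cdot \frac{5}{4} \cdot \frac{65}{8}\right) 26134 = \left(-169152 + 33 \cdot \frac{325}{32}\right) 26134 = \left(-169152 + \frac{10725}{32}\right) 26134 = \left(- \frac{5402139}{32}\right) 26134 = - \frac{70589750313}{16}$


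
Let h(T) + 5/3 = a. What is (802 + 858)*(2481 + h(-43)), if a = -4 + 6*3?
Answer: 12416800/3 ≈ 4.1389e+6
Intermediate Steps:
a = 14 (a = -4 + 18 = 14)
h(T) = 37/3 (h(T) = -5/3 + 14 = 37/3)
(802 + 858)*(2481 + h(-43)) = (802 + 858)*(2481 + 37/3) = 1660*(7480/3) = 12416800/3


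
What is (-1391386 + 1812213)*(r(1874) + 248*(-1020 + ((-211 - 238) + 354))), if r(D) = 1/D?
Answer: -218071911322133/1874 ≈ -1.1637e+11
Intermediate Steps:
(-1391386 + 1812213)*(r(1874) + 248*(-1020 + ((-211 - 238) + 354))) = (-1391386 + 1812213)*(1/1874 + 248*(-1020 + ((-211 - 238) + 354))) = 420827*(1/1874 + 248*(-1020 + (-449 + 354))) = 420827*(1/1874 + 248*(-1020 - 95)) = 420827*(1/1874 + 248*(-1115)) = 420827*(1/1874 - 276520) = 420827*(-518198479/1874) = -218071911322133/1874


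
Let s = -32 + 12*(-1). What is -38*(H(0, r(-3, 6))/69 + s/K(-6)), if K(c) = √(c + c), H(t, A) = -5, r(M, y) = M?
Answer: 190/69 - 836*I*√3/3 ≈ 2.7536 - 482.67*I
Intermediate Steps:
K(c) = √2*√c (K(c) = √(2*c) = √2*√c)
s = -44 (s = -32 - 12 = -44)
-38*(H(0, r(-3, 6))/69 + s/K(-6)) = -38*(-5/69 - 44*(-I*√3/6)) = -38*(-5/69 - (-22)*I*√3/3) = -38*(-5/69 + 22*I*√3/3) = 190/69 - 836*I*√3/3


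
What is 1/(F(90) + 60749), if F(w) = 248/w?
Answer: 45/2733829 ≈ 1.6460e-5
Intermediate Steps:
1/(F(90) + 60749) = 1/(248/90 + 60749) = 1/(248*(1/90) + 60749) = 1/(124/45 + 60749) = 1/(2733829/45) = 45/2733829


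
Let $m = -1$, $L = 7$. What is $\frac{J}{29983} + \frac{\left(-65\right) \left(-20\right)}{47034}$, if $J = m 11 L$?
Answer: $\frac{1359857}{54239247} \approx 0.025071$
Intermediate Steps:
$J = -77$ ($J = \left(-1\right) 11 \cdot 7 = \left(-11\right) 7 = -77$)
$\frac{J}{29983} + \frac{\left(-65\right) \left(-20\right)}{47034} = - \frac{77}{29983} + \frac{\left(-65\right) \left(-20\right)}{47034} = \left(-77\right) \frac{1}{29983} + 1300 \cdot \frac{1}{47034} = - \frac{77}{29983} + \frac{50}{1809} = \frac{1359857}{54239247}$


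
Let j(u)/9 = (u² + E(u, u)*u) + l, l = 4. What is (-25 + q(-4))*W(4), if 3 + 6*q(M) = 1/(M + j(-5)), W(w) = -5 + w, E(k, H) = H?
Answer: 73745/2892 ≈ 25.500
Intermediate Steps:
j(u) = 36 + 18*u² (j(u) = 9*((u² + u*u) + 4) = 9*((u² + u²) + 4) = 9*(2*u² + 4) = 9*(4 + 2*u²) = 36 + 18*u²)
q(M) = -½ + 1/(6*(486 + M)) (q(M) = -½ + 1/(6*(M + (36 + 18*(-5)²))) = -½ + 1/(6*(M + (36 + 18*25))) = -½ + 1/(6*(M + (36 + 450))) = -½ + 1/(6*(M + 486)) = -½ + 1/(6*(486 + M)))
(-25 + q(-4))*W(4) = (-25 + (-1457 - 3*(-4))/(6*(486 - 4)))*(-5 + 4) = (-25 + (⅙)*(-1457 + 12)/482)*(-1) = (-25 + (⅙)*(1/482)*(-1445))*(-1) = (-25 - 1445/2892)*(-1) = -73745/2892*(-1) = 73745/2892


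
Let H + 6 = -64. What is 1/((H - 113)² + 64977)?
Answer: 1/98466 ≈ 1.0156e-5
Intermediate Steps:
H = -70 (H = -6 - 64 = -70)
1/((H - 113)² + 64977) = 1/((-70 - 113)² + 64977) = 1/((-183)² + 64977) = 1/(33489 + 64977) = 1/98466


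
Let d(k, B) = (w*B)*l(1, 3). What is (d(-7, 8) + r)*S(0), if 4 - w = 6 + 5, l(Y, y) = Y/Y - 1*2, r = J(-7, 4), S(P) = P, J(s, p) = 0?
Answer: 0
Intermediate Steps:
r = 0
l(Y, y) = -1 (l(Y, y) = 1 - 2 = -1)
w = -7 (w = 4 - (6 + 5) = 4 - 1*11 = 4 - 11 = -7)
d(k, B) = 7*B (d(k, B) = -7*B*(-1) = 7*B)
(d(-7, 8) + r)*S(0) = (7*8 + 0)*0 = (56 + 0)*0 = 56*0 = 0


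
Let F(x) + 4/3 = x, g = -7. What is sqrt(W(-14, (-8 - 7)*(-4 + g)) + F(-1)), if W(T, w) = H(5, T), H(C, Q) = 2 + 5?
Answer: sqrt(42)/3 ≈ 2.1602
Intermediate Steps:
F(x) = -4/3 + x
H(C, Q) = 7
W(T, w) = 7
sqrt(W(-14, (-8 - 7)*(-4 + g)) + F(-1)) = sqrt(7 + (-4/3 - 1)) = sqrt(7 - 7/3) = sqrt(14/3) = sqrt(42)/3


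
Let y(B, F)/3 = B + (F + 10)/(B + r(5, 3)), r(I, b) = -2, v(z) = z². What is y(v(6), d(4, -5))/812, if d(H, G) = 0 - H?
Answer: 1845/13804 ≈ 0.13366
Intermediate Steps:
d(H, G) = -H
y(B, F) = 3*B + 3*(10 + F)/(-2 + B) (y(B, F) = 3*(B + (F + 10)/(B - 2)) = 3*(B + (10 + F)/(-2 + B)) = 3*B + 3*(10 + F)/(-2 + B))
y(v(6), d(4, -5))/812 = (3*(10 - 1*4 + (6²)² - 2*6²)/(-2 + 6²))/812 = (3*(10 - 4 + 36² - 2*36)/(-2 + 36))*(1/812) = (3*(10 - 4 + 1296 - 72)/34)*(1/812) = (3*(1/34)*1230)*(1/812) = (1845/17)*(1/812) = 1845/13804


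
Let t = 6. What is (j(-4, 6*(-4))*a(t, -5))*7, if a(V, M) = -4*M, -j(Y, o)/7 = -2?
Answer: 1960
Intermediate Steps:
j(Y, o) = 14 (j(Y, o) = -7*(-2) = 14)
(j(-4, 6*(-4))*a(t, -5))*7 = (14*(-4*(-5)))*7 = (14*20)*7 = 280*7 = 1960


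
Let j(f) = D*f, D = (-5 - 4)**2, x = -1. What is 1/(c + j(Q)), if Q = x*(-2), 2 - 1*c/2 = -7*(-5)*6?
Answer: -1/254 ≈ -0.0039370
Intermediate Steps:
D = 81 (D = (-9)**2 = 81)
c = -416 (c = 4 - 2*(-7*(-5))*6 = 4 - 70*6 = 4 - 2*210 = 4 - 420 = -416)
Q = 2 (Q = -1*(-2) = 2)
j(f) = 81*f
1/(c + j(Q)) = 1/(-416 + 81*2) = 1/(-416 + 162) = 1/(-254) = -1/254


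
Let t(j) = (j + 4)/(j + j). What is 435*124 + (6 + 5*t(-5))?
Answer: 107893/2 ≈ 53947.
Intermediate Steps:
t(j) = (4 + j)/(2*j) (t(j) = (4 + j)/((2*j)) = (4 + j)*(1/(2*j)) = (4 + j)/(2*j))
435*124 + (6 + 5*t(-5)) = 435*124 + (6 + 5*((½)*(4 - 5)/(-5))) = 53940 + (6 + 5*((½)*(-⅕)*(-1))) = 53940 + (6 + 5*(⅒)) = 53940 + (6 + ½) = 53940 + 13/2 = 107893/2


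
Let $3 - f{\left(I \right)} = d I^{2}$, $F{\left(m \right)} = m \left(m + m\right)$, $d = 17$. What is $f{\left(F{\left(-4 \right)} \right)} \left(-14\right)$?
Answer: $243670$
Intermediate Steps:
$F{\left(m \right)} = 2 m^{2}$ ($F{\left(m \right)} = m 2 m = 2 m^{2}$)
$f{\left(I \right)} = 3 - 17 I^{2}$
$f{\left(F{\left(-4 \right)} \right)} \left(-14\right) = \left(3 - 17 \left(2 \left(-4\right)^{2}\right)^{2}\right) \left(-14\right) = \left(3 - 17 \left(2 \cdot 16\right)^{2}\right) \left(-14\right) = \left(3 - 17 \cdot 32^{2}\right) \left(-14\right) = \left(3 - 17408\right) \left(-14\right) = \left(-17405\right) \left(-14\right) = 243670$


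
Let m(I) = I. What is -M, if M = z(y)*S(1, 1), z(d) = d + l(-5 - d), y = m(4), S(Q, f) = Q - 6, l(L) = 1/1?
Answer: 25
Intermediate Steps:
l(L) = 1 (l(L) = 1*1 = 1)
S(Q, f) = -6 + Q
y = 4
z(d) = 1 + d (z(d) = d + 1 = 1 + d)
M = -25 (M = (1 + 4)*(-6 + 1) = 5*(-5) = -25)
-M = -1*(-25) = 25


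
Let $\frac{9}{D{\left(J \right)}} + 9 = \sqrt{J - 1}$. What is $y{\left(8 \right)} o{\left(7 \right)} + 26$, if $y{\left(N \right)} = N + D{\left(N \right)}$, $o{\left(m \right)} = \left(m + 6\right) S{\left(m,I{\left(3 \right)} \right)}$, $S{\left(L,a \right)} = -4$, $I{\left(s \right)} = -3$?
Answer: $- \frac{12324}{37} + \frac{234 \sqrt{7}}{37} \approx -316.35$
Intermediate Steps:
$D{\left(J \right)} = \frac{9}{-9 + \sqrt{-1 + J}}$ ($D{\left(J \right)} = \frac{9}{-9 + \sqrt{J - 1}} = \frac{9}{-9 + \sqrt{-1 + J}}$)
$o{\left(m \right)} = -24 - 4 m$ ($o{\left(m \right)} = \left(m + 6\right) \left(-4\right) = \left(6 + m\right) \left(-4\right) = -24 - 4 m$)
$y{\left(N \right)} = N + \frac{9}{-9 + \sqrt{-1 + N}}$
$y{\left(8 \right)} o{\left(7 \right)} + 26 = \left(8 + \frac{9}{-9 + \sqrt{-1 + 8}}\right) \left(-24 - 28\right) + 26 = \left(8 + \frac{9}{-9 + \sqrt{7}}\right) \left(-24 - 28\right) + 26 = \left(8 + \frac{9}{-9 + \sqrt{7}}\right) \left(-52\right) + 26 = \left(-416 - \frac{468}{-9 + \sqrt{7}}\right) + 26 = -390 - \frac{468}{-9 + \sqrt{7}}$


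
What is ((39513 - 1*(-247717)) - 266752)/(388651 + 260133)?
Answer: 10239/324392 ≈ 0.031564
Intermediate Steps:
((39513 - 1*(-247717)) - 266752)/(388651 + 260133) = ((39513 + 247717) - 266752)/648784 = (287230 - 266752)*(1/648784) = 20478*(1/648784) = 10239/324392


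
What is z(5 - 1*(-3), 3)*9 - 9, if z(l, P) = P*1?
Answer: 18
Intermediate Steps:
z(l, P) = P
z(5 - 1*(-3), 3)*9 - 9 = 3*9 - 9 = 27 - 9 = 18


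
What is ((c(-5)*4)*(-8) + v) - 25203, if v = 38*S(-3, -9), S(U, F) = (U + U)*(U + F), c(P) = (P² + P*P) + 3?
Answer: -24163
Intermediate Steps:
c(P) = 3 + 2*P² (c(P) = (P² + P²) + 3 = 2*P² + 3 = 3 + 2*P²)
S(U, F) = 2*U*(F + U) (S(U, F) = (2*U)*(F + U) = 2*U*(F + U))
v = 2736 (v = 38*(2*(-3)*(-9 - 3)) = 38*(2*(-3)*(-12)) = 38*72 = 2736)
((c(-5)*4)*(-8) + v) - 25203 = (((3 + 2*(-5)²)*4)*(-8) + 2736) - 25203 = (((3 + 2*25)*4)*(-8) + 2736) - 25203 = (((3 + 50)*4)*(-8) + 2736) - 25203 = ((53*4)*(-8) + 2736) - 25203 = (212*(-8) + 2736) - 25203 = (-1696 + 2736) - 25203 = 1040 - 25203 = -24163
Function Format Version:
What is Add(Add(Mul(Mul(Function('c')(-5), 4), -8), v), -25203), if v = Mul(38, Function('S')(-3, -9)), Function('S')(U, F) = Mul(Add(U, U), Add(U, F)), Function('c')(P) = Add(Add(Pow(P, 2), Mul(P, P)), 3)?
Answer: -24163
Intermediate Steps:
Function('c')(P) = Add(3, Mul(2, Pow(P, 2))) (Function('c')(P) = Add(Add(Pow(P, 2), Pow(P, 2)), 3) = Add(Mul(2, Pow(P, 2)), 3) = Add(3, Mul(2, Pow(P, 2))))
Function('S')(U, F) = Mul(2, U, Add(F, U)) (Function('S')(U, F) = Mul(Mul(2, U), Add(F, U)) = Mul(2, U, Add(F, U)))
v = 2736 (v = Mul(38, Mul(2, -3, Add(-9, -3))) = Mul(38, Mul(2, -3, -12)) = Mul(38, 72) = 2736)
Add(Add(Mul(Mul(Function('c')(-5), 4), -8), v), -25203) = Add(Add(Mul(Mul(Add(3, Mul(2, Pow(-5, 2))), 4), -8), 2736), -25203) = Add(Add(Mul(Mul(Add(3, Mul(2, 25)), 4), -8), 2736), -25203) = Add(Add(Mul(Mul(Add(3, 50), 4), -8), 2736), -25203) = Add(Add(Mul(Mul(53, 4), -8), 2736), -25203) = Add(Add(Mul(212, -8), 2736), -25203) = Add(Add(-1696, 2736), -25203) = Add(1040, -25203) = -24163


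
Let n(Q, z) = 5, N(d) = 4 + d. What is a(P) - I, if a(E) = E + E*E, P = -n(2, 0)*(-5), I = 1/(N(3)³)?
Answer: 222949/343 ≈ 650.00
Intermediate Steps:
I = 1/343 (I = 1/((4 + 3)³) = 1/(7³) = 1/343 ≈ 0.0029155)
P = 25 (P = -1*5*(-5) = -5*(-5) = 25)
a(E) = E + E²
a(P) - I = 25*(1 + 25) - 1*1/343 = 25*26 - 1/343 = 650 - 1/343 = 222949/343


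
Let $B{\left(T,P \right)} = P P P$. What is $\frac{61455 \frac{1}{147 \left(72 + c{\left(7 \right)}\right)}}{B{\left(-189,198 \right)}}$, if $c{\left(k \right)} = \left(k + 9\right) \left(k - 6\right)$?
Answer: $\frac{20485}{33471434304} \approx 6.1201 \cdot 10^{-7}$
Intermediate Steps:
$c{\left(k \right)} = \left(-6 + k\right) \left(9 + k\right)$ ($c{\left(k \right)} = \left(9 + k\right) \left(-6 + k\right) = \left(-6 + k\right) \left(9 + k\right)$)
$B{\left(T,P \right)} = P^{3}$ ($B{\left(T,P \right)} = P^{2} P = P^{3}$)
$\frac{61455 \frac{1}{147 \left(72 + c{\left(7 \right)}\right)}}{B{\left(-189,198 \right)}} = \frac{61455 \frac{1}{147 \left(72 + \left(-54 + 7^{2} + 3 \cdot 7\right)\right)}}{198^{3}} = \frac{61455 \frac{1}{147 \left(72 + \left(-54 + 49 + 21\right)\right)}}{7762392} = \frac{61455}{147 \left(72 + 16\right)} \frac{1}{7762392} = \frac{61455}{147 \cdot 88} \cdot \frac{1}{7762392} = \frac{61455}{12936} \cdot \frac{1}{7762392} = 61455 \cdot \frac{1}{12936} \cdot \frac{1}{7762392} = \frac{20485}{4312} \cdot \frac{1}{7762392} = \frac{20485}{33471434304}$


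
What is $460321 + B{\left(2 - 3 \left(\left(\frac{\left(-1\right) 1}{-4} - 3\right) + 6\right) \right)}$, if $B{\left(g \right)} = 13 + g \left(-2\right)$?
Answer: $\frac{920699}{2} \approx 4.6035 \cdot 10^{5}$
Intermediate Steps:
$B{\left(g \right)} = 13 - 2 g$
$460321 + B{\left(2 - 3 \left(\left(\frac{\left(-1\right) 1}{-4} - 3\right) + 6\right) \right)} = 460321 - \left(-13 + 2 \left(2 - 3 \left(\left(\frac{\left(-1\right) 1}{-4} - 3\right) + 6\right)\right)\right) = 460321 - \left(-13 + 2 \left(2 - 3 \left(\left(\left(-1\right) \left(- \frac{1}{4}\right) - 3\right) + 6\right)\right)\right) = 460321 - \left(-13 + 2 \left(2 - 3 \left(\left(\frac{1}{4} - 3\right) + 6\right)\right)\right) = 460321 - \left(-13 + 2 \left(2 - 3 \left(- \frac{11}{4} + 6\right)\right)\right) = 460321 - \left(-13 + 2 \left(2 - \frac{39}{4}\right)\right) = 460321 + \left(13 - - \frac{31}{2}\right) = 460321 + \left(13 + \frac{31}{2}\right) = 460321 + \frac{57}{2} = \frac{920699}{2}$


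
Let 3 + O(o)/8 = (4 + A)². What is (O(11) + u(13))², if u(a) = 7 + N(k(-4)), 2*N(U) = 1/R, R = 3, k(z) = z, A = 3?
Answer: 5067001/36 ≈ 1.4075e+5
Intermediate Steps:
N(U) = ⅙ (N(U) = (½)/3 = (½)*(⅓) = ⅙)
O(o) = 368 (O(o) = -24 + 8*(4 + 3)² = -24 + 8*7² = -24 + 8*49 = -24 + 392 = 368)
u(a) = 43/6 (u(a) = 7 + ⅙ = 43/6)
(O(11) + u(13))² = (368 + 43/6)² = (2251/6)² = 5067001/36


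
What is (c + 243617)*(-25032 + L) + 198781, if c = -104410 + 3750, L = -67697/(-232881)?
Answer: -833308600858654/232881 ≈ -3.5783e+9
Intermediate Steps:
L = 67697/232881 (L = -67697*(-1/232881) = 67697/232881 ≈ 0.29069)
c = -100660
(c + 243617)*(-25032 + L) + 198781 = (-100660 + 243617)*(-25032 + 67697/232881) + 198781 = 142957*(-5829409495/232881) + 198781 = -833354893176715/232881 + 198781 = -833308600858654/232881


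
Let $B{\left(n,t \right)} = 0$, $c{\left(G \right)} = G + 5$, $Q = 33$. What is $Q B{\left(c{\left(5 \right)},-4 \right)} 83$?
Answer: $0$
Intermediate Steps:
$c{\left(G \right)} = 5 + G$
$Q B{\left(c{\left(5 \right)},-4 \right)} 83 = 33 \cdot 0 \cdot 83 = 0 \cdot 83 = 0$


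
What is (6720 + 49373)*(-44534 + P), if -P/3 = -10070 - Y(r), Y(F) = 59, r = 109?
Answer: -793547671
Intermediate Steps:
P = 30387 (P = -3*(-10070 - 1*59) = -3*(-10070 - 59) = -3*(-10129) = 30387)
(6720 + 49373)*(-44534 + P) = (6720 + 49373)*(-44534 + 30387) = 56093*(-14147) = -793547671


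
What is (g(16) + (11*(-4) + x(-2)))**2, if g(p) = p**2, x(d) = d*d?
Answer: 46656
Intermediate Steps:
x(d) = d**2
(g(16) + (11*(-4) + x(-2)))**2 = (16**2 + (11*(-4) + (-2)**2))**2 = (256 + (-44 + 4))**2 = (256 - 40)**2 = 216**2 = 46656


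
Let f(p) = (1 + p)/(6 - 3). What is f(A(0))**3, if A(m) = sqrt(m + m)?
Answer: 1/27 ≈ 0.037037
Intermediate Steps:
A(m) = sqrt(2)*sqrt(m) (A(m) = sqrt(2*m) = sqrt(2)*sqrt(m))
f(p) = 1/3 + p/3 (f(p) = (1 + p)/3 = (1 + p)*(1/3) = 1/3 + p/3)
f(A(0))**3 = (1/3 + (sqrt(2)*sqrt(0))/3)**3 = (1/3 + (sqrt(2)*0)/3)**3 = (1/3 + (1/3)*0)**3 = (1/3 + 0)**3 = (1/3)**3 = 1/27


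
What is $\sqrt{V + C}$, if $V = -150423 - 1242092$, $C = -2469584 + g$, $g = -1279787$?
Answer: $i \sqrt{5141886} \approx 2267.6 i$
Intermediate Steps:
$C = -3749371$ ($C = -2469584 - 1279787 = -3749371$)
$V = -1392515$ ($V = -150423 - 1242092 = -1392515$)
$\sqrt{V + C} = \sqrt{-1392515 - 3749371} = \sqrt{-5141886} = i \sqrt{5141886}$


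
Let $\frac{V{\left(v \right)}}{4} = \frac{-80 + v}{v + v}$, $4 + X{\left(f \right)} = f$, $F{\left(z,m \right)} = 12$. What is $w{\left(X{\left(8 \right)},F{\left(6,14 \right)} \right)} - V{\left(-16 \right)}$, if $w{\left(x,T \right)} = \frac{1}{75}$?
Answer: $- \frac{899}{75} \approx -11.987$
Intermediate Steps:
$X{\left(f \right)} = -4 + f$
$w{\left(x,T \right)} = \frac{1}{75}$
$V{\left(v \right)} = \frac{2 \left(-80 + v\right)}{v}$ ($V{\left(v \right)} = 4 \frac{-80 + v}{v + v} = 4 \frac{-80 + v}{2 v} = \frac{2 \left(-80 + v\right)}{v}$)
$w{\left(X{\left(8 \right)},F{\left(6,14 \right)} \right)} - V{\left(-16 \right)} = \frac{1}{75} - \left(2 - \frac{160}{-16}\right) = \frac{1}{75} - \left(2 - -10\right) = \frac{1}{75} - \left(2 + 10\right) = \frac{1}{75} - 12 = - \frac{899}{75}$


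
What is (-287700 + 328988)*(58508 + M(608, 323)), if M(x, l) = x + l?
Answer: 2454117432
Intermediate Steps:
M(x, l) = l + x
(-287700 + 328988)*(58508 + M(608, 323)) = (-287700 + 328988)*(58508 + (323 + 608)) = 41288*(58508 + 931) = 41288*59439 = 2454117432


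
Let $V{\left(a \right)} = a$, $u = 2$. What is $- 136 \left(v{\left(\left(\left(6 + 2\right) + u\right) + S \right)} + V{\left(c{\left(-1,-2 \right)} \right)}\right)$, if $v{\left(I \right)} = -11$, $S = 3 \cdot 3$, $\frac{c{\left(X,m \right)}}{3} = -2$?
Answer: $2312$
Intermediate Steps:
$c{\left(X,m \right)} = -6$ ($c{\left(X,m \right)} = 3 \left(-2\right) = -6$)
$S = 9$
$- 136 \left(v{\left(\left(\left(6 + 2\right) + u\right) + S \right)} + V{\left(c{\left(-1,-2 \right)} \right)}\right) = - 136 \left(-11 - 6\right) = \left(-136\right) \left(-17\right) = 2312$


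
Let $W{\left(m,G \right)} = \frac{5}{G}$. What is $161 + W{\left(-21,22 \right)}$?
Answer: $\frac{3547}{22} \approx 161.23$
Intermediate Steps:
$161 + W{\left(-21,22 \right)} = 161 + \frac{5}{22} = \frac{3547}{22}$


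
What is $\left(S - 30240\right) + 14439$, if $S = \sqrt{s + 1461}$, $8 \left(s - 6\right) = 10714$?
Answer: $-15801 + \frac{5 \sqrt{449}}{2} \approx -15748.0$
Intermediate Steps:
$s = \frac{5381}{4}$ ($s = 6 + \frac{1}{8} \cdot 10714 = 6 + \frac{5357}{4} = \frac{5381}{4} \approx 1345.3$)
$S = \frac{5 \sqrt{449}}{2}$ ($S = \sqrt{\frac{5381}{4} + 1461} = \sqrt{\frac{11225}{4}} = \frac{5 \sqrt{449}}{2} \approx 52.974$)
$\left(S - 30240\right) + 14439 = \left(\frac{5 \sqrt{449}}{2} - 30240\right) + 14439 = \left(-30240 + \frac{5 \sqrt{449}}{2}\right) + 14439 = -15801 + \frac{5 \sqrt{449}}{2}$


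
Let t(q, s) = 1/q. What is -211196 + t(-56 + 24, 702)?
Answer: -6758273/32 ≈ -2.1120e+5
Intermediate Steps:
-211196 + t(-56 + 24, 702) = -211196 + 1/(-56 + 24) = -211196 + 1/(-32) = -211196 - 1/32 = -6758273/32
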